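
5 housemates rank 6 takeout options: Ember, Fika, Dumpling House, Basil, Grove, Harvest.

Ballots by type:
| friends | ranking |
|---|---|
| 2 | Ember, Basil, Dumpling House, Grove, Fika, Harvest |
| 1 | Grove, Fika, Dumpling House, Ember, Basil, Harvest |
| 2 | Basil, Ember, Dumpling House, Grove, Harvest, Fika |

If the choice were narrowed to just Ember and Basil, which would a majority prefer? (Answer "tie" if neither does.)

Ember

Ballots ranking Ember above Basil: 2 + 1 = 3.
Ballots ranking Basil above Ember: 5 − 3 = 2.
Ember wins the head-to-head 3–2.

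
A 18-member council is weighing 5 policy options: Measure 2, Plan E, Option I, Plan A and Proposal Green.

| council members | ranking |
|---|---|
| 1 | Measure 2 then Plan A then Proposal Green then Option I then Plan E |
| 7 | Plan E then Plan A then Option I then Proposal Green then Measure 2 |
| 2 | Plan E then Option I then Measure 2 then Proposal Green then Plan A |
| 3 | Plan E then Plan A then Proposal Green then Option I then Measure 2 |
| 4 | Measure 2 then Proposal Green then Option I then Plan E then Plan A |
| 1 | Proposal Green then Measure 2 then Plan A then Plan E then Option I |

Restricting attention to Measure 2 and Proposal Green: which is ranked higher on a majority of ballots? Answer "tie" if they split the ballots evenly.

Proposal Green

Ballots ranking Measure 2 above Proposal Green: 1 + 2 + 4 = 7.
Ballots ranking Proposal Green above Measure 2: 18 − 7 = 11.
Proposal Green wins the head-to-head 11–7.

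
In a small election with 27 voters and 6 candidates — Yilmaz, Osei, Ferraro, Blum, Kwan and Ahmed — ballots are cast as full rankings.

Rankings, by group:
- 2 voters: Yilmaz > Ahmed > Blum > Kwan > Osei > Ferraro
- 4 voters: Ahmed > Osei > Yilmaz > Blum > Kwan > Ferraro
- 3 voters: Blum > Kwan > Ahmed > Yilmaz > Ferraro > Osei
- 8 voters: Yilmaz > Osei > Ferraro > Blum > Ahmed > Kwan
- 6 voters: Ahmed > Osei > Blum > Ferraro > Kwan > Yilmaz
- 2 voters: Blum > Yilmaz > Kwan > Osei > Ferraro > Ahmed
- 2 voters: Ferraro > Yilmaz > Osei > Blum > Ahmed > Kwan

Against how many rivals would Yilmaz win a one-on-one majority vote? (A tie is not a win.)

Yilmaz against each rival (27 voters):
Yilmaz vs Osei: Yilmaz wins 17–10.
Yilmaz vs Ferraro: 19 to 8, Yilmaz.
Yilmaz–Blum: Yilmaz 16–11.
Yilmaz vs Kwan: 18 to 9, Yilmaz.
Yilmaz vs Ahmed: 2+8+2+2 = 14 for Yilmaz, 13 for Ahmed — Yilmaz by 14–13.
Yilmaz beats Osei, Ferraro, Blum, Kwan, Ahmed — 5 pairwise wins.

5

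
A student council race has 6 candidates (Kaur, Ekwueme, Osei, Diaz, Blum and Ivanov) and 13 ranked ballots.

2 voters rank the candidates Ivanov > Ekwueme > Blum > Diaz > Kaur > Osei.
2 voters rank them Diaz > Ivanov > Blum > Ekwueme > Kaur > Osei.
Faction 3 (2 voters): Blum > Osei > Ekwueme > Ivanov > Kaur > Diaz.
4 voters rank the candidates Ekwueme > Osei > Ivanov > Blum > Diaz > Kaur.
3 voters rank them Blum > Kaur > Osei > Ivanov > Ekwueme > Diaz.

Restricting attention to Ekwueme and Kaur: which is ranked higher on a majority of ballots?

Ballots ranking Ekwueme above Kaur: 2 + 2 + 2 + 4 = 10.
Ballots ranking Kaur above Ekwueme: 13 − 10 = 3.
Ekwueme wins the head-to-head 10–3.

Ekwueme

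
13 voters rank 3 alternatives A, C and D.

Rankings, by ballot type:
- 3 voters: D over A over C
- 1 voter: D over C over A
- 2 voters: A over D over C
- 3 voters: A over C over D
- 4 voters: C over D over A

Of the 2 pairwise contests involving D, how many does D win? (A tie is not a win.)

1

D against each rival (13 voters):
D vs A: D preferred on 3+1+4 = 8 ballots; D wins 8–5.
D vs C: D preferred on 3+1+2 = 6 ballots; C wins 7–6.
D beats A; loses to C — 1 pairwise win.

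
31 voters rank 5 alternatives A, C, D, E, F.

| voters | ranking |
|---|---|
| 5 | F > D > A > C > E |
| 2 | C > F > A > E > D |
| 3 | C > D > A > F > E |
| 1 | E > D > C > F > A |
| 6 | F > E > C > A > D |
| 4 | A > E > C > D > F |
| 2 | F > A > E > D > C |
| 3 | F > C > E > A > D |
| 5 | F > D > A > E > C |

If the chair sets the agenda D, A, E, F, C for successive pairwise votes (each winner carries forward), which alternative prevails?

F

Round 1: D vs A — 14–17, A advances.
Round 2: A vs E — 21–10, A advances.
Round 3: A vs F — 7–24, F advances.
Round 4: F vs C — 21–10, F advances.
The agenda winner is F.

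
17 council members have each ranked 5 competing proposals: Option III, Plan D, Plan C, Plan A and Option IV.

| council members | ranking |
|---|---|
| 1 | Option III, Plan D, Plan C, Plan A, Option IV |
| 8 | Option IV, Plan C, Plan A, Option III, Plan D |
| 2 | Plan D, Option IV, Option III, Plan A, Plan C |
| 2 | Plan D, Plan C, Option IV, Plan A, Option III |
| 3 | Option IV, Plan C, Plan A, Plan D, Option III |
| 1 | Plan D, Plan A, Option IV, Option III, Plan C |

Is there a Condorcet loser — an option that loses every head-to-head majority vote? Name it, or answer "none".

Head-to-head results (17 council members):
Option III vs Plan D: Option III, 9–8.
Option III vs Plan C: 4 to 13, Plan C.
Option III vs Plan A: Plan A wins 14–3.
Option III–Option IV: Option IV 16–1.
Plan D vs Plan C: 6 to 11, Plan C.
Plan D vs Plan A: 1+2+2+1 = 6 for Plan D, 11 for Plan A — Plan A by 11–6.
Plan D–Option IV: Option IV 11–6.
Plan C vs Plan A: 1+8+2+3 = 14 for Plan C, 3 for Plan A — Plan C by 14–3.
Plan C vs Option IV: 3 to 14, Option IV.
Plan A vs Option IV: Option IV wins 15–2.
Only Plan D has no wins; Plan D is the Condorcet loser.

Plan D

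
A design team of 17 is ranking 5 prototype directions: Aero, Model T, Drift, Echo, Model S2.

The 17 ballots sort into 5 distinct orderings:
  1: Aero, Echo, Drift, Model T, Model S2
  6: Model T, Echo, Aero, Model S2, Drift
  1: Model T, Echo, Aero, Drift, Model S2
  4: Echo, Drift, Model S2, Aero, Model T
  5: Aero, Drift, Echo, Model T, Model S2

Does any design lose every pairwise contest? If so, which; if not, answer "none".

Head-to-head results (17 engineers):
Aero vs Model T: Aero, 10–7.
Aero vs Drift: 1+6+1+5 = 13 for Aero, 4 for Drift — Aero by 13–4.
Aero vs Echo: 1+5 = 6 for Aero, 11 for Echo — Echo by 11–6.
Aero–Model S2: Aero 13–4.
Model T–Drift: Drift 10–7.
Model T vs Echo: Echo wins 10–7.
Model T vs Model S2: Model T, 13–4.
Drift vs Echo: 5 for Drift, 12 for Echo — Echo by 12–5.
Drift vs Model S2: 1+1+4+5 = 11 for Drift, 6 for Model S2 — Drift by 11–6.
Echo vs Model S2: 1+6+1+4+5 = 17 for Echo, 0 for Model S2 — Echo by 17–0.
Only Model S2 has no wins; Model S2 is the Condorcet loser.

Model S2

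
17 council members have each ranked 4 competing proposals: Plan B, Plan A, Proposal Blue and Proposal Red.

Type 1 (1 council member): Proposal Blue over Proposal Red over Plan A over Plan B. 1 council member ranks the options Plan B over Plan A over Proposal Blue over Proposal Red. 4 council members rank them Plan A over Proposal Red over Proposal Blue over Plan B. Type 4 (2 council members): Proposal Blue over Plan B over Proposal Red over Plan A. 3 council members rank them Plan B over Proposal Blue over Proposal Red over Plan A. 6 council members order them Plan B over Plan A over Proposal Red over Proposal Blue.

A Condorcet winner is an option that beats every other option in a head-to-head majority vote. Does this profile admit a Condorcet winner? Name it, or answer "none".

Pairwise majorities:
Plan B vs Plan A: 12 to 5, Plan B.
Plan B vs Proposal Blue: Plan B preferred on 1+3+6 = 10 ballots; Plan B wins 10–7.
Plan B vs Proposal Red: 12 to 5, Plan B.
Plan A vs Proposal Blue: 11 to 6, Plan A.
Plan A vs Proposal Red: Plan A is ranked higher on 1+4+6 = 11 ballots, Proposal Red on 6. Plan A wins 11–6.
Proposal Blue vs Proposal Red: 7 to 10, Proposal Red.
Plan B defeats every rival head-to-head and is the Condorcet winner.

Plan B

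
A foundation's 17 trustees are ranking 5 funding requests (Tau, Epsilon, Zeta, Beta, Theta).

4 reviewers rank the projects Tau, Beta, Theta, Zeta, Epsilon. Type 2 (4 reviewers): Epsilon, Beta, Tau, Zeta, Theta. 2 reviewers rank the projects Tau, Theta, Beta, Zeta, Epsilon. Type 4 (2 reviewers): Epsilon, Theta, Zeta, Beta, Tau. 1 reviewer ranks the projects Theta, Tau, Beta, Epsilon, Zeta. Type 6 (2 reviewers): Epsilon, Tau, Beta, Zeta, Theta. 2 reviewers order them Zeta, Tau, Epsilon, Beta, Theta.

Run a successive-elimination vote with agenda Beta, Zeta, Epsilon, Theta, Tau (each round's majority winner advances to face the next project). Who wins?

Round 1: Beta vs Zeta — 13–4, Beta advances.
Round 2: Beta vs Epsilon — 7–10, Epsilon advances.
Round 3: Epsilon vs Theta — 10–7, Epsilon advances.
Round 4: Epsilon vs Tau — 8–9, Tau advances.
The agenda winner is Tau.

Tau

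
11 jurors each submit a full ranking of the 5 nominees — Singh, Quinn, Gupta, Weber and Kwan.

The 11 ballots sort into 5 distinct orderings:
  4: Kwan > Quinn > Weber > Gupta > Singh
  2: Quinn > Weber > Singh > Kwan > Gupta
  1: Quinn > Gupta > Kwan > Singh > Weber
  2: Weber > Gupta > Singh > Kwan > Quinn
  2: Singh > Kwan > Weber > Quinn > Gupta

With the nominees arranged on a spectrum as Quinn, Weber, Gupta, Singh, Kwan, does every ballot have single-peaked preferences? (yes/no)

no

Axis positions: Quinn=1, Weber=2, Gupta=3, Singh=4, Kwan=5.
Type 1: ranking walks positions 5-1-2-3-4; Quinn is ranked above Singh even though Singh lies between Quinn and the peak Kwan on the axis — preferences dip and rise again. Not single-peaked.
Type 2: ranking walks positions 1-2-4-5-3; Singh is ranked above Gupta even though Gupta lies between Singh and the peak Quinn on the axis — preferences dip and rise again. Not single-peaked.
Type 3: ranking walks positions 1-3-5-4-2; Gupta is ranked above Weber even though Weber lies between Gupta and the peak Quinn on the axis — preferences dip and rise again. Not single-peaked.
Type 4 (peak Weber at position 2): ranking walks positions 2-3-4-5-1, expanding outward from the peak — single-peaked.
Type 5: ranking walks positions 4-5-2-1-3; Weber is ranked above Gupta even though Gupta lies between Weber and the peak Singh on the axis — preferences dip and rise again. Not single-peaked.
Type 1 violates single-peakedness, so the profile is not single-peaked on this axis.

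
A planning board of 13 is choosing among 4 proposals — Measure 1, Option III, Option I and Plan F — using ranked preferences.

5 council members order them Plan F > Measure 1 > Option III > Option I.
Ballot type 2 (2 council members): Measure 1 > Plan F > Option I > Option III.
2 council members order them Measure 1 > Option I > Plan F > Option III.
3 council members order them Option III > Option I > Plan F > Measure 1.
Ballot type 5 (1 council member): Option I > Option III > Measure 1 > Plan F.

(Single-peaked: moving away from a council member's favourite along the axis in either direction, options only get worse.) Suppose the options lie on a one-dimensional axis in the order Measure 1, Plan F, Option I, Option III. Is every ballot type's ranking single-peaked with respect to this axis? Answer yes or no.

no

Axis positions: Measure 1=1, Plan F=2, Option I=3, Option III=4.
Ballot type 1: ranking walks positions 2-1-4-3; Option III is ranked above Option I even though Option I lies between Option III and the peak Plan F on the axis — preferences dip and rise again. Not single-peaked.
Ballot type 2 (peak Measure 1 at position 1): ranking walks positions 1-2-3-4, expanding outward from the peak — single-peaked.
Ballot type 3: ranking walks positions 1-3-2-4; Option I is ranked above Plan F even though Plan F lies between Option I and the peak Measure 1 on the axis — preferences dip and rise again. Not single-peaked.
Ballot type 4 (peak Option III at position 4): ranking walks positions 4-3-2-1, expanding outward from the peak — single-peaked.
Ballot type 5: ranking walks positions 3-4-1-2; Measure 1 is ranked above Plan F even though Plan F lies between Measure 1 and the peak Option I on the axis — preferences dip and rise again. Not single-peaked.
Ballot type 1 violates single-peakedness, so the profile is not single-peaked on this axis.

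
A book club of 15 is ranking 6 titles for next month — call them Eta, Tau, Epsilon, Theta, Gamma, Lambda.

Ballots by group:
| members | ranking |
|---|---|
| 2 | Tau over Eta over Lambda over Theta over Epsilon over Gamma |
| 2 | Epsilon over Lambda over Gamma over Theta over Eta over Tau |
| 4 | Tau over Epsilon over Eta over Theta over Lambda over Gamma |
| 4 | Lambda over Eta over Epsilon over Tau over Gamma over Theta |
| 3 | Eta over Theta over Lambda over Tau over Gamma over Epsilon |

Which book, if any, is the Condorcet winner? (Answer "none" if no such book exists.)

Eta

Check each pair by majority over 15 ballots:
Eta–Tau: Eta 9–6.
Eta vs Epsilon: Eta wins 9–6.
Eta vs Theta: Eta, 13–2.
Eta–Gamma: Eta 13–2.
Eta vs Lambda: Eta, 9–6.
Tau vs Epsilon: Tau, 9–6.
Tau vs Theta: Tau, 10–5.
Tau vs Gamma: Tau wins 13–2.
Tau vs Lambda: Lambda wins 9–6.
Epsilon–Theta: Epsilon 10–5.
Epsilon vs Gamma: Epsilon, 12–3.
Epsilon–Lambda: Lambda 9–6.
Theta vs Gamma: Theta wins 9–6.
Theta vs Lambda: Lambda, 8–7.
Gamma–Lambda: Lambda 15–0.
Only Eta has no losses; Eta is the Condorcet winner.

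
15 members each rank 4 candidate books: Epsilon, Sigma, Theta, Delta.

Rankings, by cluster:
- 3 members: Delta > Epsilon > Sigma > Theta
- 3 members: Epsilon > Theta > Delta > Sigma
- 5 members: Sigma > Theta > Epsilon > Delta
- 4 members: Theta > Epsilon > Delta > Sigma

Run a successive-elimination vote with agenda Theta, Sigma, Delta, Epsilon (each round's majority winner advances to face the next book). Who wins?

Epsilon

Round 1: Theta vs Sigma — 7–8, Sigma advances.
Round 2: Sigma vs Delta — 5–10, Delta advances.
Round 3: Delta vs Epsilon — 3–12, Epsilon advances.
Epsilon survives the agenda.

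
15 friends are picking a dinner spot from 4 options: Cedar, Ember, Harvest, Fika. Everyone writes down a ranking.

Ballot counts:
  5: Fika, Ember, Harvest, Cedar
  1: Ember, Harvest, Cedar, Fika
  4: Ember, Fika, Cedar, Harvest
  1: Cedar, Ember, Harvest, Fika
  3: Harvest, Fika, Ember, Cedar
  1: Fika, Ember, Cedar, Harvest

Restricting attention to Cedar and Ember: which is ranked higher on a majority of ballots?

Ember

Ballots ranking Cedar above Ember: 1.
Ballots ranking Ember above Cedar: 15 − 1 = 14.
Ember wins the head-to-head 14–1.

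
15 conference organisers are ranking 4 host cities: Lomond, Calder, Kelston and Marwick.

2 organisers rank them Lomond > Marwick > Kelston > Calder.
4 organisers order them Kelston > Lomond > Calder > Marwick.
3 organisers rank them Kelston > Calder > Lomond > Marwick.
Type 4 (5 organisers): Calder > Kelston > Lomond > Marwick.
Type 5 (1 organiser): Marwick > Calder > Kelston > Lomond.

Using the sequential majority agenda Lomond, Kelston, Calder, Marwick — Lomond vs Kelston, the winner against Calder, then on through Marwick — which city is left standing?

Round 1: Lomond vs Kelston — 2–13, Kelston advances.
Round 2: Kelston vs Calder — 9–6, Kelston advances.
Round 3: Kelston vs Marwick — 12–3, Kelston advances.
The agenda winner is Kelston.

Kelston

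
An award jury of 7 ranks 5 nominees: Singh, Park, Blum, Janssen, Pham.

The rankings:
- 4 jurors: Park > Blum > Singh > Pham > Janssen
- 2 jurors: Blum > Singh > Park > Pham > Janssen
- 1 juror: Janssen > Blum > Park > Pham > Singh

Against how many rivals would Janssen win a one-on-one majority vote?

0

Janssen against each rival (7 jurors):
Janssen–Singh: Singh 6–1.
Janssen vs Park: Park, 6–1.
Janssen vs Blum: Janssen preferred on 1 ballot; Blum wins 6–1.
Janssen–Pham: Pham 6–1.
Janssen beats no one; loses to Singh, Park, Blum, Pham — 0 pairwise wins.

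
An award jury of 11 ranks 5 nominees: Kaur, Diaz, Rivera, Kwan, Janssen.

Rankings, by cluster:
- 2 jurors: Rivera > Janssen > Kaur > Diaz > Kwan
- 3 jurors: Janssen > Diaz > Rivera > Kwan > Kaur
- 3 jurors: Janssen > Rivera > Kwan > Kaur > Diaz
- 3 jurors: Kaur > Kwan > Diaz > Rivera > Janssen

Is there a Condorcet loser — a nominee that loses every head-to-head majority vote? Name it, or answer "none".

Pairwise majorities:
Kaur vs Diaz: Kaur, 8–3.
Kaur vs Rivera: Rivera wins 8–3.
Kaur vs Kwan: 5 to 6, Kwan.
Kaur vs Janssen: 3 to 8, Janssen.
Diaz vs Rivera: 3+3 = 6 for Diaz, 5 for Rivera — Diaz by 6–5.
Diaz vs Kwan: Kwan wins 6–5.
Diaz vs Janssen: Diaz is ranked higher on 3 ballots, Janssen on 8. Janssen wins 8–3.
Rivera vs Kwan: 2+3+3 = 8 for Rivera, 3 for Kwan — Rivera by 8–3.
Rivera–Janssen: Janssen 6–5.
Kwan vs Janssen: Janssen, 8–3.
No nominee is winless: Kaur beats Diaz; Diaz beats Rivera; Rivera beats Kaur; Kwan beats Kaur; Janssen beats Kaur. There is no Condorcet loser.

none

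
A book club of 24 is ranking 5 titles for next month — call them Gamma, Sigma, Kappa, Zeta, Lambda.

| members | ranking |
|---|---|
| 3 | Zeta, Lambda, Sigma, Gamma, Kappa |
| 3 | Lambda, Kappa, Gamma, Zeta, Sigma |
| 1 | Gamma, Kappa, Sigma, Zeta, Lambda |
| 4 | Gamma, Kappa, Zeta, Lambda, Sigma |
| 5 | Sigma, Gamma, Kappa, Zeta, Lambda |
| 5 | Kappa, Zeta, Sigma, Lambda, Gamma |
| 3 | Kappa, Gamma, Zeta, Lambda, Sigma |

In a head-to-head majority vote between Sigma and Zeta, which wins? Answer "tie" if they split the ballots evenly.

Zeta

Ballots ranking Sigma above Zeta: 1 + 5 = 6.
Ballots ranking Zeta above Sigma: 24 − 6 = 18.
Zeta wins the head-to-head 18–6.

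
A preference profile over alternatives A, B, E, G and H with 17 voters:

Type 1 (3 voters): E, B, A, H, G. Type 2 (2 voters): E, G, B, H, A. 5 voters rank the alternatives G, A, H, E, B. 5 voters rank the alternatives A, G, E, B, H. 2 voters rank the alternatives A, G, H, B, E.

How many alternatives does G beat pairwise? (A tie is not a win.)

3

G against each rival (17 voters):
G–A: A 10–7.
G vs B: 14 to 3, G.
G vs E: G is ranked higher on 5+5+2 = 12 ballots, E on 5. G wins 12–5.
G vs H: G is ranked higher on 2+5+5+2 = 14 ballots, H on 3. G wins 14–3.
G beats B, E, H; loses to A — 3 pairwise wins.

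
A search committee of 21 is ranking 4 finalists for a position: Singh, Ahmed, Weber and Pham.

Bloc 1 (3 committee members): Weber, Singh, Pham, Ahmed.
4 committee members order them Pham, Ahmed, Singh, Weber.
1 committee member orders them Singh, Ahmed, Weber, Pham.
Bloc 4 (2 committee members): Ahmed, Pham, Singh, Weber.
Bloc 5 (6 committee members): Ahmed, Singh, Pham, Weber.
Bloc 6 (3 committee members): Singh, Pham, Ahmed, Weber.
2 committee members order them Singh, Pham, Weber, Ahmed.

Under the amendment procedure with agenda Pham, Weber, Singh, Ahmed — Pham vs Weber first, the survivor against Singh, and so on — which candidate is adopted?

Ahmed

Round 1: Pham vs Weber — 17–4, Pham advances.
Round 2: Pham vs Singh — 6–15, Singh advances.
Round 3: Singh vs Ahmed — 9–12, Ahmed advances.
The agenda winner is Ahmed.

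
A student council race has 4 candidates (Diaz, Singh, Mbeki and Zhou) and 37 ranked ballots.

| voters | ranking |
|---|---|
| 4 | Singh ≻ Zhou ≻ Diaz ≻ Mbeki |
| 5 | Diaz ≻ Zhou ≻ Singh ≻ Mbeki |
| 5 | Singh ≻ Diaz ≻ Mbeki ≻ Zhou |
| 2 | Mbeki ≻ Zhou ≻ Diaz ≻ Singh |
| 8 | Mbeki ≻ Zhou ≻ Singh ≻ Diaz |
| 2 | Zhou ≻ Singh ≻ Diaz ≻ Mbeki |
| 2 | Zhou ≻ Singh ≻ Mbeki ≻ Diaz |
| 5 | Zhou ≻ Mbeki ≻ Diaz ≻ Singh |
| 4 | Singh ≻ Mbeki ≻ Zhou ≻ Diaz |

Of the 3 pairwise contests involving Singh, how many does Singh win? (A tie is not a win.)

Singh against each rival (37 voters):
Singh vs Diaz: Singh wins 25–12.
Singh vs Mbeki: Singh, 22–15.
Singh vs Zhou: 4+5+4 = 13 for Singh, 24 for Zhou — Zhou by 24–13.
Singh beats Diaz, Mbeki; loses to Zhou — 2 pairwise wins.

2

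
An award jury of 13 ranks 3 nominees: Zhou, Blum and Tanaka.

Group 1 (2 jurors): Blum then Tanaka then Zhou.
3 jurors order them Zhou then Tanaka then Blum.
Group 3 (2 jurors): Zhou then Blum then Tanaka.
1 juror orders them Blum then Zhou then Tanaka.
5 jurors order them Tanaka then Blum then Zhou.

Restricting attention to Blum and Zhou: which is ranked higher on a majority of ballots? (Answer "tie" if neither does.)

Blum

Ballots ranking Blum above Zhou: 2 + 1 + 5 = 8.
Ballots ranking Zhou above Blum: 13 − 8 = 5.
Blum wins the head-to-head 8–5.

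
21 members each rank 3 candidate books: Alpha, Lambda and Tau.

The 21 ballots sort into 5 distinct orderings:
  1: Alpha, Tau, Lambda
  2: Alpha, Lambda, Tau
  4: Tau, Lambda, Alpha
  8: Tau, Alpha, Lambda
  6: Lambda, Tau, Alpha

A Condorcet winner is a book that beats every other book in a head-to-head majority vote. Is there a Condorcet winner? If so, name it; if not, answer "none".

Tau

Check each pair by majority over 21 ballots:
Alpha vs Lambda: Alpha is ranked higher on 1+2+8 = 11 ballots, Lambda on 10. Alpha wins 11–10.
Alpha vs Tau: 1+2 = 3 for Alpha, 18 for Tau — Tau by 18–3.
Lambda vs Tau: Tau wins 13–8.
Tau beats each of Alpha, Lambda — Tau is the Condorcet winner.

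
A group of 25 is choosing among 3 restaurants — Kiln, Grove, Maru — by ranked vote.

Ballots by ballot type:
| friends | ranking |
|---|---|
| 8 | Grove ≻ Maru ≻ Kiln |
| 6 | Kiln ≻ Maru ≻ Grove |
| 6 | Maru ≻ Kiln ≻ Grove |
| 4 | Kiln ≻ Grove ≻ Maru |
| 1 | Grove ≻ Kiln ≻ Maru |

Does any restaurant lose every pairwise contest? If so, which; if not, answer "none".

Head-to-head results (25 friends):
Kiln vs Grove: Kiln preferred on 6+6+4 = 16 ballots; Kiln wins 16–9.
Kiln vs Maru: 11 to 14, Maru.
Grove vs Maru: 13 to 12, Grove.
Each restaurant has at least one pairwise win (Kiln beats Grove; Grove beats Maru; Maru beats Kiln) — no Condorcet loser.

none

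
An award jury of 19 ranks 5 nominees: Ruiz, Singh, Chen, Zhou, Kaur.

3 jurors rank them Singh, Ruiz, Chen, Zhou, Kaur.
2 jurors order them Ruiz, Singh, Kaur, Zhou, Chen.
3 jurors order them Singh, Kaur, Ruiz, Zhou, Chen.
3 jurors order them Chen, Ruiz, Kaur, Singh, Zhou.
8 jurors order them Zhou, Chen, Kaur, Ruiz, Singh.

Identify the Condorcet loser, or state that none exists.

Head-to-head results (19 jurors):
Ruiz vs Singh: 2+3+8 = 13 for Ruiz, 6 for Singh — Ruiz by 13–6.
Ruiz vs Chen: Ruiz is ranked higher on 3+2+3 = 8 ballots, Chen on 11. Chen wins 11–8.
Ruiz vs Zhou: Ruiz, 11–8.
Ruiz vs Kaur: 8 to 11, Kaur.
Singh vs Chen: Chen wins 11–8.
Singh vs Zhou: Singh, 11–8.
Singh vs Kaur: 3+2+3 = 8 for Singh, 11 for Kaur — Kaur by 11–8.
Chen vs Zhou: Chen preferred on 3+3 = 6 ballots; Zhou wins 13–6.
Chen–Kaur: Chen 14–5.
Zhou vs Kaur: Zhou, 11–8.
No nominee is winless: Ruiz beats Singh; Singh beats Zhou; Chen beats Ruiz; Zhou beats Chen; Kaur beats Ruiz. There is no Condorcet loser.

none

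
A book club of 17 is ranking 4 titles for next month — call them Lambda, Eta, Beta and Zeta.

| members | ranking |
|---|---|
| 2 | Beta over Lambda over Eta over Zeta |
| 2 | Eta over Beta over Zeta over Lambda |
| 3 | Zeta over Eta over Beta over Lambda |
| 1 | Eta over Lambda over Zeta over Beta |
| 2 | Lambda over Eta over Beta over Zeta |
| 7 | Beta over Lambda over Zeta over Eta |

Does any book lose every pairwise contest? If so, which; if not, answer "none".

Eta

Pairwise majorities:
Lambda vs Eta: Lambda, 11–6.
Lambda vs Beta: Lambda is ranked higher on 1+2 = 3 ballots, Beta on 14. Beta wins 14–3.
Lambda vs Zeta: 2+1+2+7 = 12 for Lambda, 5 for Zeta — Lambda by 12–5.
Eta vs Beta: Eta is ranked higher on 2+3+1+2 = 8 ballots, Beta on 9. Beta wins 9–8.
Eta vs Zeta: Eta is ranked higher on 2+2+1+2 = 7 ballots, Zeta on 10. Zeta wins 10–7.
Beta–Zeta: Beta 13–4.
Eta is beaten in every head-to-head and is the Condorcet loser.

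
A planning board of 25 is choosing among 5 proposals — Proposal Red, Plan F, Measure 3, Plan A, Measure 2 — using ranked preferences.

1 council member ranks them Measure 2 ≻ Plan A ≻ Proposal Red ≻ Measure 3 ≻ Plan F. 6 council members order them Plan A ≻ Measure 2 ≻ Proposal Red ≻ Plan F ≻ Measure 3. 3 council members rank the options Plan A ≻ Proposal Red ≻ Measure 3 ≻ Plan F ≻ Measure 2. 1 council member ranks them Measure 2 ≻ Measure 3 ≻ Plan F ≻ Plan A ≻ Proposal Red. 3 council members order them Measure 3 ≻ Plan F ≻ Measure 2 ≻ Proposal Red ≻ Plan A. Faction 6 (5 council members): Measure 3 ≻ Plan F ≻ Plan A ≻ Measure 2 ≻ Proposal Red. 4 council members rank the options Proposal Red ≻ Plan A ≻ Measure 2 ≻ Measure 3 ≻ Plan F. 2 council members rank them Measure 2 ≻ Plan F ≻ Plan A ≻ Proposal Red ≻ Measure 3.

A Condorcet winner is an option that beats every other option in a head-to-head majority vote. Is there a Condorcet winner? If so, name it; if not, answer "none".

Check each pair by majority over 25 ballots:
Proposal Red vs Plan F: 14 to 11, Proposal Red.
Proposal Red vs Measure 3: Proposal Red wins 16–9.
Proposal Red vs Plan A: Plan A wins 18–7.
Proposal Red vs Measure 2: Proposal Red is ranked higher on 3+4 = 7 ballots, Measure 2 on 18. Measure 2 wins 18–7.
Plan F vs Measure 3: 6+2 = 8 for Plan F, 17 for Measure 3 — Measure 3 by 17–8.
Plan F vs Plan A: Plan F is ranked higher on 1+3+5+2 = 11 ballots, Plan A on 14. Plan A wins 14–11.
Plan F vs Measure 2: 3+3+5 = 11 for Plan F, 14 for Measure 2 — Measure 2 by 14–11.
Measure 3 vs Plan A: 9 to 16, Plan A.
Measure 3–Measure 2: Measure 2 14–11.
Plan A vs Measure 2: 6+3+5+4 = 18 for Plan A, 7 for Measure 2 — Plan A by 18–7.
Only Plan A has no losses; Plan A is the Condorcet winner.

Plan A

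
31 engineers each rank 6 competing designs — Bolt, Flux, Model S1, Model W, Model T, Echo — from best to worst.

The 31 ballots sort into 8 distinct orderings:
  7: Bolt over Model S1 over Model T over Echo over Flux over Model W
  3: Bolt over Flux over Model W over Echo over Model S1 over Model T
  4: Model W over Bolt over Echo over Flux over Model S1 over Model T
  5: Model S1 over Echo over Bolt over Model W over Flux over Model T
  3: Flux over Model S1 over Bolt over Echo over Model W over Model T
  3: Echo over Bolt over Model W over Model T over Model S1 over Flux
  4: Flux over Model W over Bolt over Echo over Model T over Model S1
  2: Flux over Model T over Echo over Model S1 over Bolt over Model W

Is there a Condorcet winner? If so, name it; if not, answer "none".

Bolt

Head-to-head results (31 engineers):
Bolt vs Flux: 7+3+4+5+3 = 22 for Bolt, 9 for Flux — Bolt by 22–9.
Bolt vs Model S1: Bolt preferred on 7+3+4+3+4 = 21 ballots; Bolt wins 21–10.
Bolt vs Model W: 7+3+5+3+3+2 = 23 for Bolt, 8 for Model W — Bolt by 23–8.
Bolt vs Model T: 29 to 2, Bolt.
Bolt vs Echo: Bolt preferred on 7+3+4+3+4 = 21 ballots; Bolt wins 21–10.
Flux vs Model S1: Flux is ranked higher on 3+4+3+4+2 = 16 ballots, Model S1 on 15. Flux wins 16–15.
Flux vs Model W: Flux is ranked higher on 7+3+3+4+2 = 19 ballots, Model W on 12. Flux wins 19–12.
Flux vs Model T: Flux is ranked higher on 3+4+5+3+4+2 = 21 ballots, Model T on 10. Flux wins 21–10.
Flux vs Echo: 12 to 19, Echo.
Model S1 vs Model W: 17 to 14, Model S1.
Model S1 vs Model T: Model S1 preferred on 7+3+4+5+3 = 22 ballots; Model S1 wins 22–9.
Model S1 vs Echo: Model S1 preferred on 7+5+3 = 15 ballots; Echo wins 16–15.
Model W vs Model T: Model W is ranked higher on 3+4+5+3+3+4 = 22 ballots, Model T on 9. Model W wins 22–9.
Model W vs Echo: Model W preferred on 3+4+4 = 11 ballots; Echo wins 20–11.
Model T vs Echo: Model T is ranked higher on 7+2 = 9 ballots, Echo on 22. Echo wins 22–9.
Only Bolt has no losses; Bolt is the Condorcet winner.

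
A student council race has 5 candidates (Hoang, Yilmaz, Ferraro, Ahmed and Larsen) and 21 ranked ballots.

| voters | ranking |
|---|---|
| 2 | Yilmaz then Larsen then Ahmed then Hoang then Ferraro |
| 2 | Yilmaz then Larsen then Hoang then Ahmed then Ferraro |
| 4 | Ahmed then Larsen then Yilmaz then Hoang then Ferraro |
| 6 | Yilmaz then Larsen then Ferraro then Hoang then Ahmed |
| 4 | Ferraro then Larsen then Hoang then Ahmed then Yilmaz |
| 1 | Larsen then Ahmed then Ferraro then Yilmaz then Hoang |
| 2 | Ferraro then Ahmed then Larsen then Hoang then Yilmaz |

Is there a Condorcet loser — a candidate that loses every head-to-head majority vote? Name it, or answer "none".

Head-to-head results (21 voters):
Hoang vs Yilmaz: Yilmaz wins 15–6.
Hoang vs Ferraro: 2+2+4 = 8 for Hoang, 13 for Ferraro — Ferraro by 13–8.
Hoang vs Ahmed: Hoang preferred on 2+6+4 = 12 ballots; Hoang wins 12–9.
Hoang vs Larsen: 0 for Hoang, 21 for Larsen — Larsen by 21–0.
Yilmaz vs Ferraro: 14 to 7, Yilmaz.
Yilmaz vs Ahmed: Yilmaz preferred on 2+2+6 = 10 ballots; Ahmed wins 11–10.
Yilmaz vs Larsen: 2+2+6 = 10 for Yilmaz, 11 for Larsen — Larsen by 11–10.
Ferraro vs Ahmed: 12 to 9, Ferraro.
Ferraro vs Larsen: Ferraro is ranked higher on 4+2 = 6 ballots, Larsen on 15. Larsen wins 15–6.
Ahmed vs Larsen: Ahmed preferred on 4+2 = 6 ballots; Larsen wins 15–6.
No candidate is winless: Hoang beats Ahmed; Yilmaz beats Hoang; Ferraro beats Hoang; Ahmed beats Yilmaz; Larsen beats Hoang. There is no Condorcet loser.

none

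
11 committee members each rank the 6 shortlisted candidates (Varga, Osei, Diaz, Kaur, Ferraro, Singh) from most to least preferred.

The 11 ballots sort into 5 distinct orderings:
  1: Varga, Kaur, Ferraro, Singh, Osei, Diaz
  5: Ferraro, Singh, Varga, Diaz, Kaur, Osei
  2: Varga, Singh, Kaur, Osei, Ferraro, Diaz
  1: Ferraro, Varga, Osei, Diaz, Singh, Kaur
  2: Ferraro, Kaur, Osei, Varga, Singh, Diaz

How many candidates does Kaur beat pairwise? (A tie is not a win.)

1

Kaur against each rival (11 committee members):
Kaur–Varga: Varga 9–2.
Kaur vs Osei: Kaur is ranked higher on 1+5+2+2 = 10 ballots, Osei on 1. Kaur wins 10–1.
Kaur vs Diaz: Kaur preferred on 1+2+2 = 5 ballots; Diaz wins 6–5.
Kaur vs Ferraro: Ferraro, 8–3.
Kaur vs Singh: Singh wins 8–3.
Kaur beats Osei; loses to Varga, Diaz, Ferraro, Singh — 1 pairwise win.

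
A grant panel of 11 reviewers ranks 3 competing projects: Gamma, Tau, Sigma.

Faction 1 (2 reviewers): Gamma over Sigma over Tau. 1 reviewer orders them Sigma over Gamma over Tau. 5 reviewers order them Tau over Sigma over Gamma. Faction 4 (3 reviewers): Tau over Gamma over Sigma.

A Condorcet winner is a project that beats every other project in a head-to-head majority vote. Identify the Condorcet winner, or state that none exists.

Tau

Check each pair by majority over 11 ballots:
Gamma vs Tau: 2+1 = 3 for Gamma, 8 for Tau — Tau by 8–3.
Gamma vs Sigma: 5 to 6, Sigma.
Tau vs Sigma: 8 to 3, Tau.
Tau wins every pairwise contest, so Tau is the Condorcet winner.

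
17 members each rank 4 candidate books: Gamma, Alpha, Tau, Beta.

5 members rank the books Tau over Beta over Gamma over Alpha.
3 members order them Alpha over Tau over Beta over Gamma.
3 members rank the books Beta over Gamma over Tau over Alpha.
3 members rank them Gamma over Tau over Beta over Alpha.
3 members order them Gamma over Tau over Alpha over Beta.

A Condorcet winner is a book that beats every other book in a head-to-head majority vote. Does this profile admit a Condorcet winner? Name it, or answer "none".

Pairwise majorities:
Gamma vs Alpha: Gamma wins 14–3.
Gamma vs Tau: 9 to 8, Gamma.
Gamma vs Beta: 6 to 11, Beta.
Alpha vs Tau: Alpha preferred on 3 ballots; Tau wins 14–3.
Alpha vs Beta: 6 to 11, Beta.
Tau–Beta: Tau 14–3.
Each book drops at least one matchup (Gamma loses to Beta; Alpha loses to Gamma; Tau loses to Gamma; Beta loses to Tau); the cycle Gamma beats Tau beats Beta beats Gamma rules out a Condorcet winner.

none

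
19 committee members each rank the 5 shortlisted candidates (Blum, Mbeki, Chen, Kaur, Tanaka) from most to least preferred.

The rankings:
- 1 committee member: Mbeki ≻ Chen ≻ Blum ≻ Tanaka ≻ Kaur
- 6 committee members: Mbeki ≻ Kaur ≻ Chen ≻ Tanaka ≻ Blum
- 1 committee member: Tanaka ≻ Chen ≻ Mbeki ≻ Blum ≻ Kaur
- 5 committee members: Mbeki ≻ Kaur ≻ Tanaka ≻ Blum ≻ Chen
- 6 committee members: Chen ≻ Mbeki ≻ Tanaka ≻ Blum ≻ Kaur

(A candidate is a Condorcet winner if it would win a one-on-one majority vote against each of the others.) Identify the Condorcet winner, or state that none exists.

Mbeki

Head-to-head results (19 committee members):
Blum vs Mbeki: 0 for Blum, 19 for Mbeki — Mbeki by 19–0.
Blum vs Chen: 5 to 14, Chen.
Blum vs Kaur: Kaur wins 11–8.
Blum vs Tanaka: Blum is ranked higher on 1 ballot, Tanaka on 18. Tanaka wins 18–1.
Mbeki vs Chen: 12 to 7, Mbeki.
Mbeki vs Kaur: Mbeki is ranked higher on 1+6+1+5+6 = 19 ballots, Kaur on 0. Mbeki wins 19–0.
Mbeki vs Tanaka: Mbeki wins 18–1.
Chen vs Kaur: 8 to 11, Kaur.
Chen vs Tanaka: 13 to 6, Chen.
Kaur vs Tanaka: 11 to 8, Kaur.
Only Mbeki has no losses; Mbeki is the Condorcet winner.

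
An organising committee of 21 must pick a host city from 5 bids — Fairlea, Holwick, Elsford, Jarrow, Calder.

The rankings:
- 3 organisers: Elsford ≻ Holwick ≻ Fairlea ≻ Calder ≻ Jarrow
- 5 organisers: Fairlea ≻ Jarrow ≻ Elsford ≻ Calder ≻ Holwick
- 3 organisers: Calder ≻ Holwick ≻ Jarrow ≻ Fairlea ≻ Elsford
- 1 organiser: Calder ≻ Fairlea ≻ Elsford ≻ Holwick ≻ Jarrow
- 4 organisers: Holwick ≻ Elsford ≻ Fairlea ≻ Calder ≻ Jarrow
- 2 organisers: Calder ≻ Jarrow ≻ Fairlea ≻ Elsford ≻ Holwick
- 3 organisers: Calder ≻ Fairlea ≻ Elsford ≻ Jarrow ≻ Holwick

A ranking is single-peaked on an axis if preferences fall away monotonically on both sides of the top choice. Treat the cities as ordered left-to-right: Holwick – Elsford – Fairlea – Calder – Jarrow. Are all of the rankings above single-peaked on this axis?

Axis positions: Holwick=1, Elsford=2, Fairlea=3, Calder=4, Jarrow=5.
Faction 1 (peak Elsford at position 2): ranking walks positions 2-1-3-4-5, expanding outward from the peak — single-peaked.
Faction 2: ranking walks positions 3-5-2-4-1; Jarrow is ranked above Calder even though Calder lies between Jarrow and the peak Fairlea on the axis — preferences dip and rise again. Not single-peaked.
Faction 3: ranking walks positions 4-1-5-3-2; Holwick is ranked above Fairlea even though Fairlea lies between Holwick and the peak Calder on the axis — preferences dip and rise again. Not single-peaked.
Faction 4 (peak Calder at position 4): ranking walks positions 4-3-2-1-5, expanding outward from the peak — single-peaked.
Faction 5 (peak Holwick at position 1): ranking walks positions 1-2-3-4-5, expanding outward from the peak — single-peaked.
Faction 6 (peak Calder at position 4): ranking walks positions 4-5-3-2-1, expanding outward from the peak — single-peaked.
Faction 7 (peak Calder at position 4): ranking walks positions 4-3-2-5-1, expanding outward from the peak — single-peaked.
Faction 2 violates single-peakedness, so the profile is not single-peaked on this axis.

no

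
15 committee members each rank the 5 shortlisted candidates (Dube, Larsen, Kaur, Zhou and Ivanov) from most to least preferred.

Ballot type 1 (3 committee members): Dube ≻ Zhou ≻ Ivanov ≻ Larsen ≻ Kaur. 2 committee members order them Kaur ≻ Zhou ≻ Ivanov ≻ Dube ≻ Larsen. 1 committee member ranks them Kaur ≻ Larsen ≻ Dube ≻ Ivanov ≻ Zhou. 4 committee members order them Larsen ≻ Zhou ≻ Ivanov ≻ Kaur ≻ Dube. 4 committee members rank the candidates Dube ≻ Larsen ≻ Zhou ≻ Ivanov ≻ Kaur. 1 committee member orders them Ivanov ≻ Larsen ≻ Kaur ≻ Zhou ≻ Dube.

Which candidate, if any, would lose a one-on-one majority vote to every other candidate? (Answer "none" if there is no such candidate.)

Pairwise majorities:
Dube vs Larsen: Dube wins 9–6.
Dube vs Kaur: 3+4 = 7 for Dube, 8 for Kaur — Kaur by 8–7.
Dube vs Zhou: 8 to 7, Dube.
Dube–Ivanov: Dube 8–7.
Larsen vs Kaur: 3+4+4+1 = 12 for Larsen, 3 for Kaur — Larsen by 12–3.
Larsen vs Zhou: Larsen, 10–5.
Larsen vs Ivanov: Larsen preferred on 1+4+4 = 9 ballots; Larsen wins 9–6.
Kaur vs Zhou: Zhou wins 11–4.
Kaur vs Ivanov: Kaur is ranked higher on 2+1 = 3 ballots, Ivanov on 12. Ivanov wins 12–3.
Zhou vs Ivanov: Zhou wins 13–2.
Each candidate has at least one pairwise win (Dube beats Larsen; Larsen beats Kaur; Kaur beats Dube; Zhou beats Kaur; Ivanov beats Kaur) — no Condorcet loser.

none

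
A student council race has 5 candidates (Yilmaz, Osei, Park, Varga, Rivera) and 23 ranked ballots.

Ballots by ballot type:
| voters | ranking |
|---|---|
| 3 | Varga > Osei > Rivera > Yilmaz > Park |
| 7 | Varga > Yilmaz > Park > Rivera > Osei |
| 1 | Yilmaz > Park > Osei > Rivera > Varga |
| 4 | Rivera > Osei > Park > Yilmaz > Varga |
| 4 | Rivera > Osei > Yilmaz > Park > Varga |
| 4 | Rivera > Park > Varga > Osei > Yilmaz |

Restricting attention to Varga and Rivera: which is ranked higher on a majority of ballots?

Ballots ranking Varga above Rivera: 3 + 7 = 10.
Ballots ranking Rivera above Varga: 23 − 10 = 13.
Rivera wins the head-to-head 13–10.

Rivera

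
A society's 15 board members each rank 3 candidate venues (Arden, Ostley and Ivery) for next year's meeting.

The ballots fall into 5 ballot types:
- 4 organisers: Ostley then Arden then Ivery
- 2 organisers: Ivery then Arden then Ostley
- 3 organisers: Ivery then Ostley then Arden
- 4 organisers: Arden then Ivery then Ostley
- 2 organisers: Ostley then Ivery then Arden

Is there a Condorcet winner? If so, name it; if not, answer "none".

none

Check each pair by majority over 15 ballots:
Arden vs Ostley: Ostley wins 9–6.
Arden vs Ivery: Arden, 8–7.
Ostley vs Ivery: Ivery, 9–6.
No city is unbeaten: Arden loses to Ostley; Ostley loses to Ivery; Ivery loses to Arden. In particular Arden > Ivery > Ostley > Arden is a majority cycle — no Condorcet winner exists.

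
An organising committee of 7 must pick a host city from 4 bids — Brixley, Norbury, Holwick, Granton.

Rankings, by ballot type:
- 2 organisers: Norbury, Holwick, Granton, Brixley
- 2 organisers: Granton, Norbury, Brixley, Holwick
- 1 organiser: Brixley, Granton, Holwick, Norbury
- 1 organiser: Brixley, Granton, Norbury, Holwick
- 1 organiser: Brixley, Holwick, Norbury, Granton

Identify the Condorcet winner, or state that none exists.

Granton

Head-to-head results (7 organisers):
Brixley vs Norbury: Norbury, 4–3.
Brixley vs Holwick: Brixley preferred on 2+1+1+1 = 5 ballots; Brixley wins 5–2.
Brixley vs Granton: Granton, 4–3.
Norbury vs Holwick: Norbury is ranked higher on 2+2+1 = 5 ballots, Holwick on 2. Norbury wins 5–2.
Norbury vs Granton: Granton, 4–3.
Holwick–Granton: Granton 4–3.
Granton defeats every rival head-to-head and is the Condorcet winner.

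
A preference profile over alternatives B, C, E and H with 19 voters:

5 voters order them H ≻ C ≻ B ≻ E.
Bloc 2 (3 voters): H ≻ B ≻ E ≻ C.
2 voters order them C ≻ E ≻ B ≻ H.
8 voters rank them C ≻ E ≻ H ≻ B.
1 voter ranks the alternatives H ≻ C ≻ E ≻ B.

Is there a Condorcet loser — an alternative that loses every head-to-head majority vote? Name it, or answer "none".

B

Pairwise majorities:
B vs C: 3 for B, 16 for C — C by 16–3.
B vs E: 5+3 = 8 for B, 11 for E — E by 11–8.
B vs H: H, 17–2.
C vs E: C is ranked higher on 5+2+8+1 = 16 ballots, E on 3. C wins 16–3.
C vs H: C preferred on 2+8 = 10 ballots; C wins 10–9.
E–H: E 10–9.
Only B has no wins; B is the Condorcet loser.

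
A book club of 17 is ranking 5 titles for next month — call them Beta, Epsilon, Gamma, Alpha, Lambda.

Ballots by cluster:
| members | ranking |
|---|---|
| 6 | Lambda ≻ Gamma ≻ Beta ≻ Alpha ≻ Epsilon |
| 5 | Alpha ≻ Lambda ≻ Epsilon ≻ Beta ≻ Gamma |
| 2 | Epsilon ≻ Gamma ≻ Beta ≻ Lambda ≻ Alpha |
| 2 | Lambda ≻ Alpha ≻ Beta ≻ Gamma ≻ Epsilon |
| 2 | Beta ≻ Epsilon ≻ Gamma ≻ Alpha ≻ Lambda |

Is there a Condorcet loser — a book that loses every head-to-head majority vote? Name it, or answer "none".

none

Head-to-head results (17 members):
Beta–Epsilon: Beta 10–7.
Beta–Gamma: Beta 9–8.
Beta vs Alpha: Beta is ranked higher on 6+2+2 = 10 ballots, Alpha on 7. Beta wins 10–7.
Beta vs Lambda: Beta preferred on 2+2 = 4 ballots; Lambda wins 13–4.
Epsilon vs Gamma: 5+2+2 = 9 for Epsilon, 8 for Gamma — Epsilon by 9–8.
Epsilon vs Alpha: Alpha, 13–4.
Epsilon vs Lambda: Epsilon is ranked higher on 2+2 = 4 ballots, Lambda on 13. Lambda wins 13–4.
Gamma–Alpha: Gamma 10–7.
Gamma–Lambda: Lambda 13–4.
Alpha vs Lambda: Lambda wins 10–7.
No book is winless: Beta beats Epsilon; Epsilon beats Gamma; Gamma beats Alpha; Alpha beats Epsilon; Lambda beats Beta. There is no Condorcet loser.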